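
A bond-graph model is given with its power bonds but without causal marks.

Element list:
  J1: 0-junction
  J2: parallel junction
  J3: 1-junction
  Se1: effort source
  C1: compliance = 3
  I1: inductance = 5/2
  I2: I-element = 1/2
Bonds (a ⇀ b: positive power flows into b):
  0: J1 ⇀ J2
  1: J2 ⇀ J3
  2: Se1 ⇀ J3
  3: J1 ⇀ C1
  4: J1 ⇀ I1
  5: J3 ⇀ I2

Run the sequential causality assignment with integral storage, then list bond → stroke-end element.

b2 |J3  (Se1: effort source, stroke at far end)
b3 |J1  (C1 outputs effort q/C1)
b0 |J2  (0-jn J1 has e-setter on 3)
b4 |I1  (common-e at J1 fixed by 3)
b1 |J3  (0-jn J2 has e-setter on 0)
b5 |I2  (J3: last free bond brings flow in)

b0 →J2
b1 →J3
b2 →J3
b3 →J1
b4 →I1
b5 →I2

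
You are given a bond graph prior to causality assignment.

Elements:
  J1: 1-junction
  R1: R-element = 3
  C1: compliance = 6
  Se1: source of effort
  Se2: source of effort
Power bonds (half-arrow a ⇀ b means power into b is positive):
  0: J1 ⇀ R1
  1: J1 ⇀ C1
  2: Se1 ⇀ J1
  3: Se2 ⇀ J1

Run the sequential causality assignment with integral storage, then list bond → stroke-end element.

#2 →J1  (Se1: effort source, stroke at far end)
#3 →J1  (source Se2 imposes e)
#1 →J1  (C1 integral (e out))
#0 →R1  (J1: last free bond brings flow in)

b0 →R1
b1 →J1
b2 →J1
b3 →J1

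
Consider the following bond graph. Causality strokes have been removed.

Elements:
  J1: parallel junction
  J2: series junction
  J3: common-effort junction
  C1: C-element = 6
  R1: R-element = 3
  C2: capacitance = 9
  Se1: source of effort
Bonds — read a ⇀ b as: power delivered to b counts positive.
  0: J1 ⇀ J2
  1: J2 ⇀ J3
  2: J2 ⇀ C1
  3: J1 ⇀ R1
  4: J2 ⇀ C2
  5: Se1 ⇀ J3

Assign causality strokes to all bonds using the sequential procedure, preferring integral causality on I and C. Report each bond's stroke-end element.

b5 stroke at J3  (Se1 fixes effort; stroke away)
b1 stroke at J2  (J3: bond 5 brought effort, rest push out)
b2 stroke at J2  (C1 integral (e out))
b4 stroke at J2  (C2: C, integral causality)
b0 stroke at J1  (closing 1-jn rule on J2)
b3 stroke at R1  (J1 effort already set via bond 0)

#0 stroke at J1
#1 stroke at J2
#2 stroke at J2
#3 stroke at R1
#4 stroke at J2
#5 stroke at J3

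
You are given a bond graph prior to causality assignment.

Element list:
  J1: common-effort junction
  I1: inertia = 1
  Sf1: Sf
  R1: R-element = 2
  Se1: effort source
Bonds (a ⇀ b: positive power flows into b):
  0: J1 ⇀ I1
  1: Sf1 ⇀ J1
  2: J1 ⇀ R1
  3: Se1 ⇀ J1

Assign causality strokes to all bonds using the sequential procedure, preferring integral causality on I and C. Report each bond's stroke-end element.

bond 0 stroke→I1
bond 1 stroke→Sf1
bond 2 stroke→R1
bond 3 stroke→J1

β1 |Sf1  (Sf1 (Sf) sets flow on bond)
β3 |J1  (Se1 fixes effort; stroke away)
β0 |I1  (J1: bond 3 brought effort, rest push out)
β2 |R1  (J1 effort already set via bond 3)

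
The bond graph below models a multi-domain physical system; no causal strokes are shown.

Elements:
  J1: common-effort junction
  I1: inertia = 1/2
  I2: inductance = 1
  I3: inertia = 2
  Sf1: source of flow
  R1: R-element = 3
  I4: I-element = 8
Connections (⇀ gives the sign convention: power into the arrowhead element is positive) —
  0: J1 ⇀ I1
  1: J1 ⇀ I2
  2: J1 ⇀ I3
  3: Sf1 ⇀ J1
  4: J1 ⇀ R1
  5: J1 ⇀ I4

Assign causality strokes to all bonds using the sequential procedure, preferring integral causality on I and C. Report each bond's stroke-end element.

#3 stroke→Sf1  (Sf1: flow source, stroke at near end)
#0 stroke→I1  (I1 integral (f out))
#1 stroke→I2  (prefer integral on I2)
#2 stroke→I3  (I3 outputs flow p/I3)
#5 stroke→I4  (I4 integral (f out))
#4 stroke→J1  (J1: last free bond brings effort in)

b0 stroke→I1
b1 stroke→I2
b2 stroke→I3
b3 stroke→Sf1
b4 stroke→J1
b5 stroke→I4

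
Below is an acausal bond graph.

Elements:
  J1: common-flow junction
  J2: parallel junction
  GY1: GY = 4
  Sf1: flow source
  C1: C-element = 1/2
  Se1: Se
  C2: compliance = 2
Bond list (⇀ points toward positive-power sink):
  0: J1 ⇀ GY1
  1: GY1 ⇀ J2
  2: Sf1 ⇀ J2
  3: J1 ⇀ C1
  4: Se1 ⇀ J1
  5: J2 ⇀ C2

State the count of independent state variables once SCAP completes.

β2 →Sf1  (Sf1 fixes flow; stroke at Sf1)
β4 →J1  (Se1 (Se) sets effort on bond)
β3 →J1  (prefer integral on C1)
β0 →GY1  (J1 needs exactly one f-in)
β1 →GY1  (GY1 both-in/both-out from 0)
β5 →J2  (only one effort-in slot at J2)

2  (C1, C2 all integral)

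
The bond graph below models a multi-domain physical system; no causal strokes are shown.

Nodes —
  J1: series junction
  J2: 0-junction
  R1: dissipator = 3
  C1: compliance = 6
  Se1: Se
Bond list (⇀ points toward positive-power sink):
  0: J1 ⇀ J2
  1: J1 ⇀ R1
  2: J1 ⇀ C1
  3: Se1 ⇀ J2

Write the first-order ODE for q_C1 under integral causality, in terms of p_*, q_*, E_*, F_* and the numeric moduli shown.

b3 →J2  (Se1: effort source, stroke at far end)
b0 →J1  (J2: bond 3 brought effort, rest push out)
b2 →J1  (prefer integral on C1)
b1 →R1  (J1 needs exactly one f-in)

dq_C1/dt = -E_Se1/3 - q_C1/18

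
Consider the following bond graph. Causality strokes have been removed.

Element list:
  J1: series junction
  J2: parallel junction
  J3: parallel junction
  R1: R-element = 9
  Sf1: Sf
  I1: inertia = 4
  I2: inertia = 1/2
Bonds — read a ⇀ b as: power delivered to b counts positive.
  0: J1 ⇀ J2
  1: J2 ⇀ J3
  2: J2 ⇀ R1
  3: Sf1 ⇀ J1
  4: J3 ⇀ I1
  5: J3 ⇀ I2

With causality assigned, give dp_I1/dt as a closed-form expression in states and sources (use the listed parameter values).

b3 →Sf1  (Sf1 (Sf) sets flow on bond)
b0 →J1  (1-jn J1 has f-setter on 3)
b4 →I1  (prefer integral on I1)
b5 →I2  (I2: I, integral causality)
b1 →J3  (J3 needs exactly one e-in)
b2 →J2  (J2 needs exactly one e-in)

dp_I1/dt = 9*F_Sf1 - 9*p_I1/4 - 18*p_I2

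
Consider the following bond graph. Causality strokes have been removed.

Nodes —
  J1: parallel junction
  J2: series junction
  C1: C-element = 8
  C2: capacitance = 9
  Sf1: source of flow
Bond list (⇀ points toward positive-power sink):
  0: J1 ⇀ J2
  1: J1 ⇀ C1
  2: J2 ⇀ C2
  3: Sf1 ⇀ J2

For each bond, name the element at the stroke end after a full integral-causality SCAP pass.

#0 →J2
#1 →J1
#2 →J2
#3 →Sf1

β3 stroke→Sf1  (source Sf1 imposes f)
β0 stroke→J2  (J2: bond 3 brought flow, rest push out)
β2 stroke→J2  (1-jn J2 has f-setter on 3)
β1 stroke→J1  (J1: last free bond brings effort in)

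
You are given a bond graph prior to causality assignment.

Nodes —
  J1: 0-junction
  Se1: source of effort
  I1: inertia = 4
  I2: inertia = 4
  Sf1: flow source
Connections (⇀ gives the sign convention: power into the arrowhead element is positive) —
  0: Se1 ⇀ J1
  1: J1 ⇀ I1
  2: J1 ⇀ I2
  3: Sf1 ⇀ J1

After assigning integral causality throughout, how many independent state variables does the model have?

2  (I1, I2 all integral)

bond 0 stroke at J1  (Se1 (Se) sets effort on bond)
bond 3 stroke at Sf1  (source Sf1 imposes f)
bond 1 stroke at I1  (0-jn J1 has e-setter on 0)
bond 2 stroke at I2  (0-jn J1 has e-setter on 0)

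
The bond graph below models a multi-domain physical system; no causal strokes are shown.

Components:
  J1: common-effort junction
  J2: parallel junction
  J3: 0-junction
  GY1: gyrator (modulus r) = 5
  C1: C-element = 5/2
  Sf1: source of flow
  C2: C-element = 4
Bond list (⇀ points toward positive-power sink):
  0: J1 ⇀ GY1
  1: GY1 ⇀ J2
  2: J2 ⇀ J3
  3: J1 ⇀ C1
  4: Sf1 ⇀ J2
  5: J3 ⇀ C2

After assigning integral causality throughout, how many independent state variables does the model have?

#4 |Sf1  (Sf1 (Sf) sets flow on bond)
#3 |J1  (prefer integral on C1)
#0 |GY1  (J1 effort already set via bond 3)
#1 |GY1  (GY1 both-in/both-out from 0)
#2 |J2  (closing 0-jn rule on J2)
#5 |J3  (only one effort-in slot at J3)

2  (C1, C2 all integral)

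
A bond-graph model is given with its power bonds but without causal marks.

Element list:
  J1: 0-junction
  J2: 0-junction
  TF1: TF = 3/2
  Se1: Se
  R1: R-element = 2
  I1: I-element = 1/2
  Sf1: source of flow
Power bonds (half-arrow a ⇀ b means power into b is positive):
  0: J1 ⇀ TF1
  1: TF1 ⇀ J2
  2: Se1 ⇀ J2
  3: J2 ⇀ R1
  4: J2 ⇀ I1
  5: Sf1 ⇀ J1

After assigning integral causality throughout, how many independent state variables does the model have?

#2 →J2  (source Se1 imposes e)
#5 →Sf1  (Sf1: flow source, stroke at near end)
#0 →J1  (closing 0-jn rule on J1)
#1 →TF1  (0-jn J2 has e-setter on 2)
#3 →R1  (J2: bond 2 brought effort, rest push out)
#4 →I1  (common-e at J2 fixed by 2)

1  (I1 all integral)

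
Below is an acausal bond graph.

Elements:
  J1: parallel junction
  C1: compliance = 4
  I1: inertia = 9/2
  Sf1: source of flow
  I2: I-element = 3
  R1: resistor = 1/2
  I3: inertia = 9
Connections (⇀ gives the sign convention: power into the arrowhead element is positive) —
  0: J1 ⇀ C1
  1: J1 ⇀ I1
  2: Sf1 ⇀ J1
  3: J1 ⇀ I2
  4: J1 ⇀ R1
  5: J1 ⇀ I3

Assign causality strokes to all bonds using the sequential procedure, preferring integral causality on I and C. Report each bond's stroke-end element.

b0 stroke→J1
b1 stroke→I1
b2 stroke→Sf1
b3 stroke→I2
b4 stroke→R1
b5 stroke→I3

β2 stroke→Sf1  (Sf1 (Sf) sets flow on bond)
β0 stroke→J1  (C1 integral (e out))
β1 stroke→I1  (J1: bond 0 brought effort, rest push out)
β3 stroke→I2  (0-jn J1 has e-setter on 0)
β4 stroke→R1  (J1 effort already set via bond 0)
β5 stroke→I3  (J1 effort already set via bond 0)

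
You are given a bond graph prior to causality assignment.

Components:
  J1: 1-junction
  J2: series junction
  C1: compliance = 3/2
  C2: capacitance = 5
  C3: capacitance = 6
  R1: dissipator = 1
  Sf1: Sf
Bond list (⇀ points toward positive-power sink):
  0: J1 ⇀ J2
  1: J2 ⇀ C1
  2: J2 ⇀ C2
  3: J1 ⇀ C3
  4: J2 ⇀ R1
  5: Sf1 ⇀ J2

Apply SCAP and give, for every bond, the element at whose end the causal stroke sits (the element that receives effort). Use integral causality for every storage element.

bond 0 stroke→J2
bond 1 stroke→J2
bond 2 stroke→J2
bond 3 stroke→J1
bond 4 stroke→J2
bond 5 stroke→Sf1

b5 |Sf1  (Sf1 (Sf) sets flow on bond)
b0 |J2  (common-f at J2 fixed by 5)
b1 |J2  (1-jn J2 has f-setter on 5)
b2 |J2  (J2 flow already set via bond 5)
b4 |J2  (1-jn J2 has f-setter on 5)
b3 |J1  (J1 flow already set via bond 0)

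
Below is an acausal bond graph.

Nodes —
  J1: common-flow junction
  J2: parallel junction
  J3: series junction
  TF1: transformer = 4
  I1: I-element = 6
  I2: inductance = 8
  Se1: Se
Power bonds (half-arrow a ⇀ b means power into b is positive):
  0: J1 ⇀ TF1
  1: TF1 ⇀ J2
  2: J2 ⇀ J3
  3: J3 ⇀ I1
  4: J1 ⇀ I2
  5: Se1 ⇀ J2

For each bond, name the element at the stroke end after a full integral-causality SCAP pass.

#0 stroke→J1
#1 stroke→TF1
#2 stroke→J3
#3 stroke→I1
#4 stroke→I2
#5 stroke→J2

bond 5 stroke→J2  (source Se1 imposes e)
bond 1 stroke→TF1  (J2 effort already set via bond 5)
bond 2 stroke→J3  (common-e at J2 fixed by 5)
bond 3 stroke→I1  (only one flow-in slot at J3)
bond 0 stroke→J1  (TF TF1: opposite of bond 1)
bond 4 stroke→I2  (only one flow-in slot at J1)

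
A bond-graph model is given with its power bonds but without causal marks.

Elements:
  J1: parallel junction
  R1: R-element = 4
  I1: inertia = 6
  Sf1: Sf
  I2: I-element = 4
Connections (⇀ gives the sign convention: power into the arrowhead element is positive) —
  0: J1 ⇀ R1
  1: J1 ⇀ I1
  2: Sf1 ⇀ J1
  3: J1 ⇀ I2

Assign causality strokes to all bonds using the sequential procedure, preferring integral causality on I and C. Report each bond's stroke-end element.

#2 stroke→Sf1  (Sf1: flow source, stroke at near end)
#1 stroke→I1  (prefer integral on I1)
#3 stroke→I2  (I2: I, integral causality)
#0 stroke→J1  (closing 0-jn rule on J1)

bond 0 |J1
bond 1 |I1
bond 2 |Sf1
bond 3 |I2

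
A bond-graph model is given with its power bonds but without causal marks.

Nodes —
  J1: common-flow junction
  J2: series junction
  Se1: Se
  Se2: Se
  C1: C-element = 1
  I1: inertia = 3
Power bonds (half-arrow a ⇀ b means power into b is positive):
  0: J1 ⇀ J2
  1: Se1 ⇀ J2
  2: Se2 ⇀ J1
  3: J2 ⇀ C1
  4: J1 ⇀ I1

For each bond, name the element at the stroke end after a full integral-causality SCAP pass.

#0 stroke at J1
#1 stroke at J2
#2 stroke at J1
#3 stroke at J2
#4 stroke at I1

β1 stroke at J2  (Se1: effort source, stroke at far end)
β2 stroke at J1  (Se2 fixes effort; stroke away)
β3 stroke at J2  (C1: C, integral causality)
β0 stroke at J1  (only one flow-in slot at J2)
β4 stroke at I1  (J1: last free bond brings flow in)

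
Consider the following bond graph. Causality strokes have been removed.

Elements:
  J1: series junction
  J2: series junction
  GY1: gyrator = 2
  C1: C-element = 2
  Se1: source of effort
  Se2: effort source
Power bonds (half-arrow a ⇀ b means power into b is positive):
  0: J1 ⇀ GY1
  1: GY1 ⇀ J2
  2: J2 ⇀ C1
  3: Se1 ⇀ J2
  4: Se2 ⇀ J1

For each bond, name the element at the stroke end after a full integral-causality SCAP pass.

bond 0 stroke at GY1
bond 1 stroke at GY1
bond 2 stroke at J2
bond 3 stroke at J2
bond 4 stroke at J1

#3 |J2  (source Se1 imposes e)
#4 |J1  (source Se2 imposes e)
#0 |GY1  (J1: last free bond brings flow in)
#1 |GY1  (GY GY1: same side as bond 0)
#2 |J2  (1-jn J2 has f-setter on 1)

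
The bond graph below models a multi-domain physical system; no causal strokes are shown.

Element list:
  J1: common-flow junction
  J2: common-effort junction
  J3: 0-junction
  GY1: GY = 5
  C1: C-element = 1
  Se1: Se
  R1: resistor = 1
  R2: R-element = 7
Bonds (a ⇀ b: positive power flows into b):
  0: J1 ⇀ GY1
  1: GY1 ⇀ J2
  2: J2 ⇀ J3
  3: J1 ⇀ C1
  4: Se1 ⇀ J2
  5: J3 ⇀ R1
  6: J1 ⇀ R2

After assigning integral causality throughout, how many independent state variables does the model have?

1  (C1 all integral)

#4 →J2  (Se1 (Se) sets effort on bond)
#1 →GY1  (J2: bond 4 brought effort, rest push out)
#2 →J3  (common-e at J2 fixed by 4)
#5 →R1  (0-jn J3 has e-setter on 2)
#0 →GY1  (GY GY1: same side as bond 1)
#3 →J1  (common-f at J1 fixed by 0)
#6 →J1  (1-jn J1 has f-setter on 0)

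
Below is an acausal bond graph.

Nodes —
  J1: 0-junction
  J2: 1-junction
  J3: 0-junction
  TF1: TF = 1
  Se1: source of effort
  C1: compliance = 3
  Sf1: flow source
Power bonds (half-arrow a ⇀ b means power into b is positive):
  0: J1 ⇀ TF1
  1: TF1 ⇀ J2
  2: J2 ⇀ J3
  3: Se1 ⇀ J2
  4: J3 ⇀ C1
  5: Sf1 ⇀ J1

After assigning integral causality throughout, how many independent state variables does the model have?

#3 |J2  (source Se1 imposes e)
#5 |Sf1  (source Sf1 imposes f)
#0 |J1  (J1: last free bond brings effort in)
#1 |TF1  (through TF1, causality passes straight; one stroke at TF1)
#2 |J2  (common-f at J2 fixed by 1)
#4 |J3  (J3 needs exactly one e-in)

1  (C1 all integral)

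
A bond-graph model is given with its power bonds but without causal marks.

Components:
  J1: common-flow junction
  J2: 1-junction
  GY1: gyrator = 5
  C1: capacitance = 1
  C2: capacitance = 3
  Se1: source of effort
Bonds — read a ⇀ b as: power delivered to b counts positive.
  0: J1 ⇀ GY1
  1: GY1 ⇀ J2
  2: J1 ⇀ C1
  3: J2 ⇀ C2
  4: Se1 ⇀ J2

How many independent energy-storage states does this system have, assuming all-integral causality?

β4 →J2  (Se1: effort source, stroke at far end)
β2 →J1  (C1 outputs effort q/C1)
β0 →GY1  (J1: last free bond brings flow in)
β1 →GY1  (through GY1, causality inverts; strokes same side of GY1)
β3 →J2  (J2: bond 1 brought flow, rest push out)

2  (C1, C2 all integral)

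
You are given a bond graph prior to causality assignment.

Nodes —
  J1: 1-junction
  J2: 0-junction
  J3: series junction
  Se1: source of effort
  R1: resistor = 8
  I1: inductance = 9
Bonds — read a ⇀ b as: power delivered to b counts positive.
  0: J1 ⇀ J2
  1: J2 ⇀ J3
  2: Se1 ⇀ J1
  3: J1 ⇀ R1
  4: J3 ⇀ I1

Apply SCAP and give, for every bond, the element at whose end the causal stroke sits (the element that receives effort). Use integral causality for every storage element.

β2 |J1  (Se1 fixes effort; stroke away)
β4 |I1  (prefer integral on I1)
β1 |J3  (J3 flow already set via bond 4)
β0 |J2  (J2: last free bond brings effort in)
β3 |J1  (J1: bond 0 brought flow, rest push out)

b0 →J2
b1 →J3
b2 →J1
b3 →J1
b4 →I1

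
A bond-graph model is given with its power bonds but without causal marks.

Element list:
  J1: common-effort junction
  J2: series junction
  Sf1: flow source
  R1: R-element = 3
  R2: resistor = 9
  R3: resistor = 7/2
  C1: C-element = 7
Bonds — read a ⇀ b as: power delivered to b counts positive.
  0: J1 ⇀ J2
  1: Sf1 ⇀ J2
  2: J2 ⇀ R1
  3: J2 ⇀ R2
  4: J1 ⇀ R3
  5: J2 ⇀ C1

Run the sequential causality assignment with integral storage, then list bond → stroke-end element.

bond 0 stroke at J2
bond 1 stroke at Sf1
bond 2 stroke at J2
bond 3 stroke at J2
bond 4 stroke at J1
bond 5 stroke at J2

b1 →Sf1  (Sf1 (Sf) sets flow on bond)
b0 →J2  (J2 flow already set via bond 1)
b2 →J2  (J2: bond 1 brought flow, rest push out)
b3 →J2  (J2 flow already set via bond 1)
b5 →J2  (1-jn J2 has f-setter on 1)
b4 →J1  (closing 0-jn rule on J1)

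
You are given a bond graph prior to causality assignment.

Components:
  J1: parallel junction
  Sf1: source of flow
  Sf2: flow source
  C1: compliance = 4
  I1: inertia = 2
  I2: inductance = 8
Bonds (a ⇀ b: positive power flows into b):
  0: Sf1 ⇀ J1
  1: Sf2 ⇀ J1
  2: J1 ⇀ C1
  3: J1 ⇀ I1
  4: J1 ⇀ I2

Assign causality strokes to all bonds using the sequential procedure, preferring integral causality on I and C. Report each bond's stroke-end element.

bond 0 →Sf1  (source Sf1 imposes f)
bond 1 →Sf2  (Sf2 fixes flow; stroke at Sf2)
bond 2 →J1  (C1 outputs effort q/C1)
bond 3 →I1  (J1 effort already set via bond 2)
bond 4 →I2  (J1 effort already set via bond 2)

bond 0 stroke at Sf1
bond 1 stroke at Sf2
bond 2 stroke at J1
bond 3 stroke at I1
bond 4 stroke at I2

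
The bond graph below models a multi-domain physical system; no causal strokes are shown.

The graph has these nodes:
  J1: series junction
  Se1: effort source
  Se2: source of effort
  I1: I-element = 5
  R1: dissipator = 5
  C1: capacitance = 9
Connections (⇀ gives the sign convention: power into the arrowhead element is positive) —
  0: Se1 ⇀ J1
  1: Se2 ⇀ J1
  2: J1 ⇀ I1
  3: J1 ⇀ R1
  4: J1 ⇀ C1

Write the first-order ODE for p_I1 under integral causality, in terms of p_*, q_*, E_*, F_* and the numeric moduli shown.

dp_I1/dt = E_Se1 + E_Se2 - p_I1 - q_C1/9

b0 →J1  (Se1 (Se) sets effort on bond)
b1 →J1  (Se2 (Se) sets effort on bond)
b2 →I1  (prefer integral on I1)
b3 →J1  (J1 flow already set via bond 2)
b4 →J1  (common-f at J1 fixed by 2)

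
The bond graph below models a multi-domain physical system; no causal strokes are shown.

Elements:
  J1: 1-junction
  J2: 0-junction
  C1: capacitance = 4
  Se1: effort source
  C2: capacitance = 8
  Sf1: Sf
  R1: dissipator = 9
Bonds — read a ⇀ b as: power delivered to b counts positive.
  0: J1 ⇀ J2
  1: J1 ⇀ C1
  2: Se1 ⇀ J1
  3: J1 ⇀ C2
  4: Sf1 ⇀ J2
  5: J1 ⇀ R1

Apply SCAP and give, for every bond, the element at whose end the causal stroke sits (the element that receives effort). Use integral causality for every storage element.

#0 stroke at J2
#1 stroke at J1
#2 stroke at J1
#3 stroke at J1
#4 stroke at Sf1
#5 stroke at J1

β2 stroke at J1  (Se1 fixes effort; stroke away)
β4 stroke at Sf1  (Sf1: flow source, stroke at near end)
β0 stroke at J2  (only one effort-in slot at J2)
β1 stroke at J1  (J1 flow already set via bond 0)
β3 stroke at J1  (1-jn J1 has f-setter on 0)
β5 stroke at J1  (common-f at J1 fixed by 0)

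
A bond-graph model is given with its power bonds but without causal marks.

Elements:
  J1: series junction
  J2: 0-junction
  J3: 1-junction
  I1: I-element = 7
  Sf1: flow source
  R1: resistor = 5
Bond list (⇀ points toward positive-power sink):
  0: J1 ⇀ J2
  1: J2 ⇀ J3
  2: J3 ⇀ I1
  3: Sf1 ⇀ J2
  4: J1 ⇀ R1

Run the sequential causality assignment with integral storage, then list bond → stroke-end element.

b0 stroke at J2
b1 stroke at J3
b2 stroke at I1
b3 stroke at Sf1
b4 stroke at J1

b3 stroke→Sf1  (Sf1: flow source, stroke at near end)
b2 stroke→I1  (I1 integral (f out))
b1 stroke→J3  (J3: bond 2 brought flow, rest push out)
b0 stroke→J2  (closing 0-jn rule on J2)
b4 stroke→J1  (J1: bond 0 brought flow, rest push out)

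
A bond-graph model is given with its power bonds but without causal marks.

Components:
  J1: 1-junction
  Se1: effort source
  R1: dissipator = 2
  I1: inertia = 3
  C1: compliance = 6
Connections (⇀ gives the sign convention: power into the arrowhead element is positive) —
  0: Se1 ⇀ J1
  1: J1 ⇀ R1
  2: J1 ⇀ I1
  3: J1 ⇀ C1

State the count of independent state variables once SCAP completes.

#0 stroke at J1  (Se1: effort source, stroke at far end)
#2 stroke at I1  (I1 integral (f out))
#1 stroke at J1  (J1: bond 2 brought flow, rest push out)
#3 stroke at J1  (J1: bond 2 brought flow, rest push out)

2  (C1, I1 all integral)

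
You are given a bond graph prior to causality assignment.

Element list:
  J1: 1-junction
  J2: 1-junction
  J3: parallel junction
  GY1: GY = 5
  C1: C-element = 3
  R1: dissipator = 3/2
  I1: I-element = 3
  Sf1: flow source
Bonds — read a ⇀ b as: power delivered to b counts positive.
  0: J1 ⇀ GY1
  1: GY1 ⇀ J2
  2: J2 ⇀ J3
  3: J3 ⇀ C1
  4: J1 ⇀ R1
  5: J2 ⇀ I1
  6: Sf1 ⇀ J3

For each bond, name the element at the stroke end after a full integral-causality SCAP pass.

#6 →Sf1  (Sf1: flow source, stroke at near end)
#3 →J3  (C1 outputs effort q/C1)
#2 →J2  (J3: bond 3 brought effort, rest push out)
#5 →I1  (prefer integral on I1)
#1 →J2  (J2: bond 5 brought flow, rest push out)
#0 →J1  (through GY1, causality inverts; strokes same side of GY1)
#4 →R1  (only one flow-in slot at J1)

#0 stroke at J1
#1 stroke at J2
#2 stroke at J2
#3 stroke at J3
#4 stroke at R1
#5 stroke at I1
#6 stroke at Sf1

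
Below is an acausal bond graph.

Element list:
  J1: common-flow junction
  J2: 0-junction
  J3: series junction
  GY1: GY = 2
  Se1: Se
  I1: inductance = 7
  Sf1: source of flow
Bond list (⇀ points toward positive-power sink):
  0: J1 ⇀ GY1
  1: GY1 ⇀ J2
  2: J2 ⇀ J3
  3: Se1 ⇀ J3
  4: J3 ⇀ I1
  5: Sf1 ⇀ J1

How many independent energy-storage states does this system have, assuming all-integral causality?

1  (I1 all integral)

bond 3 →J3  (Se1: effort source, stroke at far end)
bond 5 →Sf1  (Sf1: flow source, stroke at near end)
bond 0 →J1  (common-f at J1 fixed by 5)
bond 1 →J2  (GY GY1: same side as bond 0)
bond 2 →J3  (J2 effort already set via bond 1)
bond 4 →I1  (closing 1-jn rule on J3)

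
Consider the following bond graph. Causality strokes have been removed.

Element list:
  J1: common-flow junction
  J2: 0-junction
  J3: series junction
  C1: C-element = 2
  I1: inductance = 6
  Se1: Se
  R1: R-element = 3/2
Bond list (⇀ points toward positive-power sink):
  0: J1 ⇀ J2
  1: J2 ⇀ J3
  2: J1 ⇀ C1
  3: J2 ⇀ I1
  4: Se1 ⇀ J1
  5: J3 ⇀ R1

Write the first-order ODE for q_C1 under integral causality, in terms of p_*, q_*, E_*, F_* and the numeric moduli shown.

dq_C1/dt = 2*E_Se1/3 + p_I1/6 - q_C1/3

#4 |J1  (Se1: effort source, stroke at far end)
#2 |J1  (C1: C, integral causality)
#0 |J2  (J1: last free bond brings flow in)
#1 |J3  (common-e at J2 fixed by 0)
#3 |I1  (0-jn J2 has e-setter on 0)
#5 |R1  (closing 1-jn rule on J3)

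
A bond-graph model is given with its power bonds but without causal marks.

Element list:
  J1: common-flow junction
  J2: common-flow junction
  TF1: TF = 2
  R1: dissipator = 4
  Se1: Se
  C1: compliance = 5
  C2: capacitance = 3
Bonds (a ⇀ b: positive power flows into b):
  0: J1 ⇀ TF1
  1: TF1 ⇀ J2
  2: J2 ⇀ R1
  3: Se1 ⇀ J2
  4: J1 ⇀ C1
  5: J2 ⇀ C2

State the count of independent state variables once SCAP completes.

#3 stroke→J2  (Se1: effort source, stroke at far end)
#4 stroke→J1  (C1 outputs effort q/C1)
#0 stroke→TF1  (J1 needs exactly one f-in)
#1 stroke→J2  (through TF1, causality passes straight; one stroke at TF1)
#5 stroke→J2  (prefer integral on C2)
#2 stroke→R1  (closing 1-jn rule on J2)

2  (C1, C2 all integral)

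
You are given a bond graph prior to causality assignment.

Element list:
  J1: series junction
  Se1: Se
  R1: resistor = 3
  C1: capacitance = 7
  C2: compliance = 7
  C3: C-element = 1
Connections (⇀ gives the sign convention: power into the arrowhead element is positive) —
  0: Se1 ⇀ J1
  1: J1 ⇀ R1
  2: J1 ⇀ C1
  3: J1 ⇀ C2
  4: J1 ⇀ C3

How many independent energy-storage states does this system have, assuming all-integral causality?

bond 0 stroke at J1  (Se1: effort source, stroke at far end)
bond 2 stroke at J1  (C1 integral (e out))
bond 3 stroke at J1  (C2 integral (e out))
bond 4 stroke at J1  (C3: C, integral causality)
bond 1 stroke at R1  (J1 needs exactly one f-in)

3  (C1, C2, C3 all integral)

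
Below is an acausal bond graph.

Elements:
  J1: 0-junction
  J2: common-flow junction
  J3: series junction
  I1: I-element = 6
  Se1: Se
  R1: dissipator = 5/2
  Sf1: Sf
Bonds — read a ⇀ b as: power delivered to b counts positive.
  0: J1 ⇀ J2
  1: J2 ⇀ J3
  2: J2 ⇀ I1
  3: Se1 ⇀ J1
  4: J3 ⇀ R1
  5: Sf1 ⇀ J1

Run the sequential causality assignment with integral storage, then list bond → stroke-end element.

β0 stroke at J2
β1 stroke at J2
β2 stroke at I1
β3 stroke at J1
β4 stroke at J3
β5 stroke at Sf1

bond 3 stroke at J1  (Se1 (Se) sets effort on bond)
bond 5 stroke at Sf1  (source Sf1 imposes f)
bond 0 stroke at J2  (J1 effort already set via bond 3)
bond 2 stroke at I1  (I1 outputs flow p/I1)
bond 1 stroke at J2  (J2 flow already set via bond 2)
bond 4 stroke at J3  (1-jn J3 has f-setter on 1)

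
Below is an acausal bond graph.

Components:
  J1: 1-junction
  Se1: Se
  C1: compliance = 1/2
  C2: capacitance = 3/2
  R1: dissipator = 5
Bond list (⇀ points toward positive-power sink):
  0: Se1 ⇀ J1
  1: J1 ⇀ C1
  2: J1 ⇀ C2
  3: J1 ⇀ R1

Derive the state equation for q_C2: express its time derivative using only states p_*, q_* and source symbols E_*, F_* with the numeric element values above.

dq_C2/dt = E_Se1/5 - 2*q_C1/5 - 2*q_C2/15

β0 stroke→J1  (Se1 (Se) sets effort on bond)
β1 stroke→J1  (prefer integral on C1)
β2 stroke→J1  (prefer integral on C2)
β3 stroke→R1  (J1: last free bond brings flow in)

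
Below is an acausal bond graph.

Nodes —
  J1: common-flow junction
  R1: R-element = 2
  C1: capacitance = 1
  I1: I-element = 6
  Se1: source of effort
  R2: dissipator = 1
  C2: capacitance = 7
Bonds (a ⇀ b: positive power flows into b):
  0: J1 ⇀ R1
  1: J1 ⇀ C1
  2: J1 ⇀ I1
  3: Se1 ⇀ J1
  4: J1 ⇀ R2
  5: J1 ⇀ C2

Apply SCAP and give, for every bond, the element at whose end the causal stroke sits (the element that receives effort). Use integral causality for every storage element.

β0 stroke at J1
β1 stroke at J1
β2 stroke at I1
β3 stroke at J1
β4 stroke at J1
β5 stroke at J1

#3 →J1  (Se1: effort source, stroke at far end)
#1 →J1  (C1 integral (e out))
#2 →I1  (prefer integral on I1)
#0 →J1  (common-f at J1 fixed by 2)
#4 →J1  (J1: bond 2 brought flow, rest push out)
#5 →J1  (J1: bond 2 brought flow, rest push out)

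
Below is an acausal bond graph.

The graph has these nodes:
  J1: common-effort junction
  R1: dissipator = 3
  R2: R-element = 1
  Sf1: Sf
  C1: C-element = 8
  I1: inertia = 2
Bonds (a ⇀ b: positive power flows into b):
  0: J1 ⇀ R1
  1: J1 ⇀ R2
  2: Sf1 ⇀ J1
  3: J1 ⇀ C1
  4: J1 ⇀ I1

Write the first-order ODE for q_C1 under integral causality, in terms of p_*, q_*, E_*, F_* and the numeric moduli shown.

#2 →Sf1  (Sf1 fixes flow; stroke at Sf1)
#3 →J1  (prefer integral on C1)
#0 →R1  (0-jn J1 has e-setter on 3)
#1 →R2  (0-jn J1 has e-setter on 3)
#4 →I1  (J1 effort already set via bond 3)

dq_C1/dt = F_Sf1 - p_I1/2 - q_C1/6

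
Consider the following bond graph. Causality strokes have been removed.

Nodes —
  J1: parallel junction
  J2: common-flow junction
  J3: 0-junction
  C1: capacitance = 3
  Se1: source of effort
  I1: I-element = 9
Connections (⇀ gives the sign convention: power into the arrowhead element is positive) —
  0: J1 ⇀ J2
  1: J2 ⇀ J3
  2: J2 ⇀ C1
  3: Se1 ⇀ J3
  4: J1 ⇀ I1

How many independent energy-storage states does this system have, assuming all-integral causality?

2  (C1, I1 all integral)

β3 |J3  (Se1: effort source, stroke at far end)
β1 |J2  (J3: bond 3 brought effort, rest push out)
β2 |J2  (prefer integral on C1)
β0 |J1  (closing 1-jn rule on J2)
β4 |I1  (J1 effort already set via bond 0)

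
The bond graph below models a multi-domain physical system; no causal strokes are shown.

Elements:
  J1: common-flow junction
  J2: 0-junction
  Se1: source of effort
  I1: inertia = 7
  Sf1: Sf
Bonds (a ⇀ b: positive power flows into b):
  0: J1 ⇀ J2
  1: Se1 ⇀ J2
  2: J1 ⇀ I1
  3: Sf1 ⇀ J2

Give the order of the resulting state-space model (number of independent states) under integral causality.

#1 stroke→J2  (Se1 fixes effort; stroke away)
#3 stroke→Sf1  (Sf1 fixes flow; stroke at Sf1)
#0 stroke→J1  (J2 effort already set via bond 1)
#2 stroke→I1  (J1 needs exactly one f-in)

1  (I1 all integral)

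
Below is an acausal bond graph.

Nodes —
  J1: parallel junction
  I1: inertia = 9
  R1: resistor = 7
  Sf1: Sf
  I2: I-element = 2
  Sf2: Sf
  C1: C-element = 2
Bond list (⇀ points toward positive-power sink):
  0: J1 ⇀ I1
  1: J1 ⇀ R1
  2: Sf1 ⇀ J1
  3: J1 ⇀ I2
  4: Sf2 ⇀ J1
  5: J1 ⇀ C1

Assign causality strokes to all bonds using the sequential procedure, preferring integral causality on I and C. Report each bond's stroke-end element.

bond 0 |I1
bond 1 |R1
bond 2 |Sf1
bond 3 |I2
bond 4 |Sf2
bond 5 |J1

#2 |Sf1  (Sf1: flow source, stroke at near end)
#4 |Sf2  (Sf2: flow source, stroke at near end)
#0 |I1  (I1 integral (f out))
#3 |I2  (prefer integral on I2)
#5 |J1  (C1 outputs effort q/C1)
#1 |R1  (common-e at J1 fixed by 5)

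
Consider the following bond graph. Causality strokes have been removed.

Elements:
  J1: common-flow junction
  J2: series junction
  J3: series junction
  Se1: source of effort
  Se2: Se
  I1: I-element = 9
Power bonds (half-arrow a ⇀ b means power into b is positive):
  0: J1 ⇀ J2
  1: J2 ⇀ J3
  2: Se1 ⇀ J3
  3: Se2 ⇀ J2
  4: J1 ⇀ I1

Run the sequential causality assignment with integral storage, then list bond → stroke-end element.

β2 →J3  (source Se1 imposes e)
β3 →J2  (Se2: effort source, stroke at far end)
β1 →J2  (closing 1-jn rule on J3)
β0 →J1  (J2 needs exactly one f-in)
β4 →I1  (J1 needs exactly one f-in)

bond 0 →J1
bond 1 →J2
bond 2 →J3
bond 3 →J2
bond 4 →I1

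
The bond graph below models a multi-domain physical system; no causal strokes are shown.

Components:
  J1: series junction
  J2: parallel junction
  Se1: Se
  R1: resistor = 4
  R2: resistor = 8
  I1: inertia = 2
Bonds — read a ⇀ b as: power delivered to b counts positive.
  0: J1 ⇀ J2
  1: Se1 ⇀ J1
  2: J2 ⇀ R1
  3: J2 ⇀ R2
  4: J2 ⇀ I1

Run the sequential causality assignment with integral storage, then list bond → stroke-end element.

bond 0 |J2
bond 1 |J1
bond 2 |R1
bond 3 |R2
bond 4 |I1

bond 1 |J1  (Se1 (Se) sets effort on bond)
bond 0 |J2  (J1 needs exactly one f-in)
bond 2 |R1  (J2 effort already set via bond 0)
bond 3 |R2  (common-e at J2 fixed by 0)
bond 4 |I1  (0-jn J2 has e-setter on 0)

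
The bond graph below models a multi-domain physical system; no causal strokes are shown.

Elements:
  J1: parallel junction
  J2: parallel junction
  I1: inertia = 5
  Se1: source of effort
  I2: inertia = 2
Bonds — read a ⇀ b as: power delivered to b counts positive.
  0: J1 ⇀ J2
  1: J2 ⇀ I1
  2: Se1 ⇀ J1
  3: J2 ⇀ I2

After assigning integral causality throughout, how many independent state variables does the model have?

bond 2 |J1  (Se1: effort source, stroke at far end)
bond 0 |J2  (J1 effort already set via bond 2)
bond 1 |I1  (common-e at J2 fixed by 0)
bond 3 |I2  (0-jn J2 has e-setter on 0)

2  (I1, I2 all integral)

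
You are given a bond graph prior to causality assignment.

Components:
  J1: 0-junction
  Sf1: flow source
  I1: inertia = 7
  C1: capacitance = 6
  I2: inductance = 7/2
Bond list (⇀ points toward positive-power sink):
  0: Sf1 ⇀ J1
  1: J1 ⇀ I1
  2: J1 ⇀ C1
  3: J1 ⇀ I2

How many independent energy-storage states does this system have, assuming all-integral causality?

3  (C1, I1, I2 all integral)

β0 stroke→Sf1  (Sf1 (Sf) sets flow on bond)
β1 stroke→I1  (I1 outputs flow p/I1)
β2 stroke→J1  (C1 outputs effort q/C1)
β3 stroke→I2  (common-e at J1 fixed by 2)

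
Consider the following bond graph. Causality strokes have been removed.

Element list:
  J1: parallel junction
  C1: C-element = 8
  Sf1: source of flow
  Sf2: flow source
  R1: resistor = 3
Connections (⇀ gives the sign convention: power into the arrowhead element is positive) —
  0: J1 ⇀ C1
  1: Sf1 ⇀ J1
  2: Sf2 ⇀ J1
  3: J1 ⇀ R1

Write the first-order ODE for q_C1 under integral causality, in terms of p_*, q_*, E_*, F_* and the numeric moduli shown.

dq_C1/dt = F_Sf1 + F_Sf2 - q_C1/24

b1 →Sf1  (Sf1: flow source, stroke at near end)
b2 →Sf2  (source Sf2 imposes f)
b0 →J1  (C1: C, integral causality)
b3 →R1  (0-jn J1 has e-setter on 0)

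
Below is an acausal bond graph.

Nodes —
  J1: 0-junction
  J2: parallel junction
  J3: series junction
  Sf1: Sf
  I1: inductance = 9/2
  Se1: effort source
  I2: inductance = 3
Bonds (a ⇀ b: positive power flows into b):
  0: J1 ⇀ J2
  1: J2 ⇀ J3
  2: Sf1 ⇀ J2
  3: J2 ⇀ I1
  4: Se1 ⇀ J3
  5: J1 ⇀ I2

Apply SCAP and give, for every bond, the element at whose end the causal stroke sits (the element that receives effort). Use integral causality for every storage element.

#2 stroke→Sf1  (Sf1 (Sf) sets flow on bond)
#4 stroke→J3  (source Se1 imposes e)
#1 stroke→J2  (J3: last free bond brings flow in)
#0 stroke→J1  (common-e at J2 fixed by 1)
#3 stroke→I1  (J2 effort already set via bond 1)
#5 stroke→I2  (J1: bond 0 brought effort, rest push out)

β0 →J1
β1 →J2
β2 →Sf1
β3 →I1
β4 →J3
β5 →I2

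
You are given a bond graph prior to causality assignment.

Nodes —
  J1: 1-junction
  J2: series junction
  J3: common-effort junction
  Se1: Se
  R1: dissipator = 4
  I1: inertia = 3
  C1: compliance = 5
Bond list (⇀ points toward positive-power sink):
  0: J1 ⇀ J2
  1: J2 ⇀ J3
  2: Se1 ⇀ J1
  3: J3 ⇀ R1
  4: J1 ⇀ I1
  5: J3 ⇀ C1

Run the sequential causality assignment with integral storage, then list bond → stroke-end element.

#2 →J1  (Se1: effort source, stroke at far end)
#4 →I1  (I1 integral (f out))
#0 →J1  (1-jn J1 has f-setter on 4)
#1 →J2  (J2 flow already set via bond 0)
#5 →J3  (C1 integral (e out))
#3 →R1  (common-e at J3 fixed by 5)

β0 |J1
β1 |J2
β2 |J1
β3 |R1
β4 |I1
β5 |J3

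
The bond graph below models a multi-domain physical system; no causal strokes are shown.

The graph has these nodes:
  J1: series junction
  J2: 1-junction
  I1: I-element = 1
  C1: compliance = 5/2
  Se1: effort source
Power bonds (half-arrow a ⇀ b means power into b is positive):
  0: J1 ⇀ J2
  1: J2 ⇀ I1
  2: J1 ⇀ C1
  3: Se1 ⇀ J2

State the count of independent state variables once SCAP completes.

#3 stroke at J2  (Se1: effort source, stroke at far end)
#1 stroke at I1  (I1 integral (f out))
#0 stroke at J2  (1-jn J2 has f-setter on 1)
#2 stroke at J1  (J1: bond 0 brought flow, rest push out)

2  (C1, I1 all integral)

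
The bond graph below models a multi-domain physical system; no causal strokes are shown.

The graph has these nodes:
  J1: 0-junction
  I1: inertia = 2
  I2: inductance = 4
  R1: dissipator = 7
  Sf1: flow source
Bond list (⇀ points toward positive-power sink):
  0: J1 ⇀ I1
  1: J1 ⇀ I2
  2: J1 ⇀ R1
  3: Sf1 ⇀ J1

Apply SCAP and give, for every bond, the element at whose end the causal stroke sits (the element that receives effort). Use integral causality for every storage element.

b3 →Sf1  (source Sf1 imposes f)
b0 →I1  (I1 outputs flow p/I1)
b1 →I2  (I2: I, integral causality)
b2 →J1  (only one effort-in slot at J1)

bond 0 stroke at I1
bond 1 stroke at I2
bond 2 stroke at J1
bond 3 stroke at Sf1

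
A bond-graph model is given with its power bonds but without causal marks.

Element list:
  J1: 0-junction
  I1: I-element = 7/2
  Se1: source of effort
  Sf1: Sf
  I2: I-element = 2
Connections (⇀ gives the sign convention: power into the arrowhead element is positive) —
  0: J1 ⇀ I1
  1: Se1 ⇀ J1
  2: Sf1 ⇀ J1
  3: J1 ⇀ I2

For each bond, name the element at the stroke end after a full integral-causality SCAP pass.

β0 stroke at I1
β1 stroke at J1
β2 stroke at Sf1
β3 stroke at I2

b1 |J1  (Se1 (Se) sets effort on bond)
b2 |Sf1  (source Sf1 imposes f)
b0 |I1  (J1: bond 1 brought effort, rest push out)
b3 |I2  (J1 effort already set via bond 1)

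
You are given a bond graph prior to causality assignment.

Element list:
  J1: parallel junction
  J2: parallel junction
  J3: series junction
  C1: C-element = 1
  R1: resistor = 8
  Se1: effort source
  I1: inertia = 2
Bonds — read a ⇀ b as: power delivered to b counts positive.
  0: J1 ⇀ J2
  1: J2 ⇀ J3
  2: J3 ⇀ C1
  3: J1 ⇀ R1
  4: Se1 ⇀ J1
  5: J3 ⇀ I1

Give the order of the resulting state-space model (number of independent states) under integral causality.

#4 stroke at J1  (Se1: effort source, stroke at far end)
#0 stroke at J2  (common-e at J1 fixed by 4)
#3 stroke at R1  (0-jn J1 has e-setter on 4)
#1 stroke at J3  (0-jn J2 has e-setter on 0)
#2 stroke at J3  (C1 outputs effort q/C1)
#5 stroke at I1  (only one flow-in slot at J3)

2  (C1, I1 all integral)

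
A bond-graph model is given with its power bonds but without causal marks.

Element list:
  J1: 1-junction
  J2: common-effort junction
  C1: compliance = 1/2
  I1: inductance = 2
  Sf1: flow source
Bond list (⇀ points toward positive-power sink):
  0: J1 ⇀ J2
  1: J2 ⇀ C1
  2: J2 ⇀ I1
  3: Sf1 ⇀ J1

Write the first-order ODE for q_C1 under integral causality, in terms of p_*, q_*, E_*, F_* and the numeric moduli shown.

bond 3 stroke→Sf1  (Sf1 fixes flow; stroke at Sf1)
bond 0 stroke→J1  (1-jn J1 has f-setter on 3)
bond 1 stroke→J2  (C1 integral (e out))
bond 2 stroke→I1  (common-e at J2 fixed by 1)

dq_C1/dt = F_Sf1 - p_I1/2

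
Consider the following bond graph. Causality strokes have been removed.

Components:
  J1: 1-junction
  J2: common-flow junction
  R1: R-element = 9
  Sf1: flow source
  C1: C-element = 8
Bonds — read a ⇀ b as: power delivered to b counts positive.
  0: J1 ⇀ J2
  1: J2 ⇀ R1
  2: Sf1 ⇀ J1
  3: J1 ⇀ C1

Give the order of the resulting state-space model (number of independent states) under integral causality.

β2 stroke at Sf1  (Sf1: flow source, stroke at near end)
β0 stroke at J1  (common-f at J1 fixed by 2)
β3 stroke at J1  (J1: bond 2 brought flow, rest push out)
β1 stroke at J2  (J2 flow already set via bond 0)

1  (C1 all integral)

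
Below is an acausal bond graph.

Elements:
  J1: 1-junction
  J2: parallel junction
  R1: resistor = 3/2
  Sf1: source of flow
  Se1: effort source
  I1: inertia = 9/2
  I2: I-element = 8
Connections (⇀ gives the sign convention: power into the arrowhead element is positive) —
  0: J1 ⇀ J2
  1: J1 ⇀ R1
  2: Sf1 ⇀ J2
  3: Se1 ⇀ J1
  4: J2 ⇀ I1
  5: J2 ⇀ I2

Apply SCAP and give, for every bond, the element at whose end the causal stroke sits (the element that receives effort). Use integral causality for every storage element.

#0 stroke at J2
#1 stroke at J1
#2 stroke at Sf1
#3 stroke at J1
#4 stroke at I1
#5 stroke at I2

bond 2 stroke→Sf1  (Sf1 (Sf) sets flow on bond)
bond 3 stroke→J1  (source Se1 imposes e)
bond 4 stroke→I1  (I1 integral (f out))
bond 5 stroke→I2  (I2 integral (f out))
bond 0 stroke→J2  (closing 0-jn rule on J2)
bond 1 stroke→J1  (1-jn J1 has f-setter on 0)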